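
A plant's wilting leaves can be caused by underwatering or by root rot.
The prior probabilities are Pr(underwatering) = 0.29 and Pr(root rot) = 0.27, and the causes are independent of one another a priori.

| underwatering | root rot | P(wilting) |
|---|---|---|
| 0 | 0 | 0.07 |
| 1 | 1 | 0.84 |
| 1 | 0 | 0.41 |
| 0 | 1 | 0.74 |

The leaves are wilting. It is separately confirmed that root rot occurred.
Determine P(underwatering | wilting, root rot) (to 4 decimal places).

P(wilting | root rot) = 0.74×0.71 + 0.84×0.29 = 0.525400 + 0.243600 = 0.769000
Of this, 0.243600 comes from 0.84×0.29 (the underwatering=true cases).
So P(underwatering | wilting, root rot) = 0.243600/0.769000 ≈ 0.3168.

P(underwatering | wilting, root rot) ≈ 0.3168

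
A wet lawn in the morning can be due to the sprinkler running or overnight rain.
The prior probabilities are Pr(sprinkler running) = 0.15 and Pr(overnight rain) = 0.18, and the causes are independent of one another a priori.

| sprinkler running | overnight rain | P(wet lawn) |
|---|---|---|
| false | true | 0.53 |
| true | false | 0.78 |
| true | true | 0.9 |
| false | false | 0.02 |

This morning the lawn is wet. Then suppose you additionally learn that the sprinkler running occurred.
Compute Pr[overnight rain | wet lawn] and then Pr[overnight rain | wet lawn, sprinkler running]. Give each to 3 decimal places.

For the numerator, keep only overnight rain=true terms: 0.081090 + 0.024300 = 0.105390
Normalizer over all consistent configurations: 0.02×0.85×0.82 + 0.53×0.85×0.18 + 0.78×0.15×0.82 + 0.9×0.15×0.18 = 0.215270
P(overnight rain | wet lawn) = 0.105390/0.215270 ≈ 0.490

Now also conditioning on sprinkler running=true:
P(wet lawn | sprinkler running) = 0.78×0.82 + 0.9×0.18 = 0.639600 + 0.162000 = 0.801600
The overnight rain-present share is 0.9×0.18 = 0.162000.
So P(overnight rain | wet lawn, sprinkler running) = 0.162000/0.801600 ≈ 0.202.
— sprinkler running explains away the evidence for overnight rain.

Pr[overnight rain | wet lawn] ≈ 0.490; Pr[overnight rain | wet lawn, sprinkler running] ≈ 0.202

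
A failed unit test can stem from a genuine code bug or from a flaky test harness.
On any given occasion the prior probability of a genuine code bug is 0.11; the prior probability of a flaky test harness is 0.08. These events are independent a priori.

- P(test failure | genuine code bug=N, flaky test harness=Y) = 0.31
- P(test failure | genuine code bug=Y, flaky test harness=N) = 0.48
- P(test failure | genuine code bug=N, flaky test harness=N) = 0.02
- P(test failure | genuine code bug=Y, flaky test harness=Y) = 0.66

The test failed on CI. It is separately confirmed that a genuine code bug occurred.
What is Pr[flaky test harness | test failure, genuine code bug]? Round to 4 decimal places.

Enumerate both values of flaky test harness and weight by the priors:
  P(test failure | genuine code bug) = 0.48*0.92 + 0.66*0.08
        = 0.441600 + 0.052800 = 0.494400
Keeping only the flaky test harness-present terms gives 0.052800, so
  P(flaky test harness | test failure, genuine code bug) = 0.052800 / 0.494400 ≈ 0.1068

Pr[flaky test harness | test failure, genuine code bug] ≈ 0.1068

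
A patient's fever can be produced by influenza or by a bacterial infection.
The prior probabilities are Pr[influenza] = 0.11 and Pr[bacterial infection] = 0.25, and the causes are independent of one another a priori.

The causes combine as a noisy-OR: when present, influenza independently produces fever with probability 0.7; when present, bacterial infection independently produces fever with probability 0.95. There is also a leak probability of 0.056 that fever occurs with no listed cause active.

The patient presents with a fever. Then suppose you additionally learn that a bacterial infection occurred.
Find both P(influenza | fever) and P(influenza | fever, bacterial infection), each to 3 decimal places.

P(influenza | fever) ≈ 0.257; P(influenza | fever, bacterial infection) ≈ 0.113

Under noisy-OR, P(fever | causes) = 1 − (1−0.056)·∏(1−qᵢ) over the active causes.
Weight on influenza=true, given the evidence: 0.059136 + 0.027111 = 0.086247
Denominator P(fever): 0.056*0.89*0.75 + 0.9528*0.89*0.25 + 0.7168*0.11*0.75 + 0.98584*0.11*0.25 = 0.335625
P(influenza | fever) = 0.086247/0.335625 ≈ 0.257

With the extra evidence:
For the numerator, keep only influenza=true terms: 0.98584*0.11 = 0.108442
Normalizer over all consistent configurations: 0.9528*0.89 + 0.98584*0.11 = 0.956434
P(influenza | fever, bacterial infection) = 0.108442/0.956434 ≈ 0.113
— bacterial infection explains away the evidence for influenza.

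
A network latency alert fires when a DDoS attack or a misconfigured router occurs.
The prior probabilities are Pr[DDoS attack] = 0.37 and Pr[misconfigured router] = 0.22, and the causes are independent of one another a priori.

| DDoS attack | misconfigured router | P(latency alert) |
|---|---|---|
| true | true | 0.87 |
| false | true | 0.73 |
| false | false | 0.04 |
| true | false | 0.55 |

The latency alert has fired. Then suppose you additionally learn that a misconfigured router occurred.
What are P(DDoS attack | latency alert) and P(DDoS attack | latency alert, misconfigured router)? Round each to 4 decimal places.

Enumerate the 4 (DDoS attack, misconfigured router) configurations and weight by the priors:
  P(latency alert) = 0.04*0.63*0.78 + 0.73*0.63*0.22 + 0.55*0.37*0.78 + 0.87*0.37*0.22
        = 0.019656 + 0.101178 + 0.158730 + 0.070818 = 0.350382
The terms with DDoS attack present sum to 0.229548, so
  P(DDoS attack | latency alert) = 0.229548 / 0.350382 ≈ 0.6551

Now condition on the additional information:
P(latency alert | misconfigured router) = 0.73*0.63 + 0.87*0.37 = 0.459900 + 0.321900 = 0.781800
The DDoS attack-present share is 0.87*0.37 = 0.321900.
So P(DDoS attack | latency alert, misconfigured router) = 0.321900/0.781800 ≈ 0.4117.

P(DDoS attack | latency alert) ≈ 0.6551; P(DDoS attack | latency alert, misconfigured router) ≈ 0.4117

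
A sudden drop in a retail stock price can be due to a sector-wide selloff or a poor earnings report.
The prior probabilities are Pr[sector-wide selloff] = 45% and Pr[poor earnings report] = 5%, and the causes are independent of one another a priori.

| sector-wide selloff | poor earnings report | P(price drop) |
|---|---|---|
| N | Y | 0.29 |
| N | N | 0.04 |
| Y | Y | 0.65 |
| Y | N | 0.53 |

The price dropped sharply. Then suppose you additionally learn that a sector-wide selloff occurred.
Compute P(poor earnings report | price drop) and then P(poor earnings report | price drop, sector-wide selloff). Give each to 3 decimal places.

For the numerator, keep only poor earnings report=true terms: 0.007975 + 0.014625 = 0.022600
The normalizing constant is 0.04×0.55×0.95 + 0.29×0.55×0.05 + 0.53×0.45×0.95 + 0.65×0.45×0.05 = 0.270075
P(poor earnings report | price drop) = 0.022600/0.270075 ≈ 0.084

Now also conditioning on sector-wide selloff=true:
Enumerate both values of poor earnings report and weight by the priors:
  P(price drop | sector-wide selloff) = 0.53·0.95 + 0.65·0.05
        = 0.503500 + 0.032500 = 0.536000
Configurations with poor earnings report contribute 0.032500, so
  P(poor earnings report | price drop, sector-wide selloff) = 0.032500 / 0.536000 ≈ 0.061

P(poor earnings report | price drop) ≈ 0.084; P(poor earnings report | price drop, sector-wide selloff) ≈ 0.061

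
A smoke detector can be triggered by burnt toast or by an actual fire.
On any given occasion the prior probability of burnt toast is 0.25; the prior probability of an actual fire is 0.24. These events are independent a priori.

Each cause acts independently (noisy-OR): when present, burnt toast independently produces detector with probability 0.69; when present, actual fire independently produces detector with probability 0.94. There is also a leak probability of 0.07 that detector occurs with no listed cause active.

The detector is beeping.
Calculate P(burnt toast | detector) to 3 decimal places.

Under noisy-OR, P(detector | causes) = 1 − (1−0.07)·∏(1−qᵢ) over the active causes.
Weight on burnt toast=true, given the evidence: 0.135223 + 0.058962 = 0.194185
Normalizer over all consistent configurations: 0.07×0.75×0.76 + 0.9442×0.75×0.24 + 0.7117×0.25×0.76 + 0.982702×0.25×0.24 = 0.404041
Posterior = 0.194185 / 0.404041 ≈ 0.481

P(burnt toast | detector) ≈ 0.481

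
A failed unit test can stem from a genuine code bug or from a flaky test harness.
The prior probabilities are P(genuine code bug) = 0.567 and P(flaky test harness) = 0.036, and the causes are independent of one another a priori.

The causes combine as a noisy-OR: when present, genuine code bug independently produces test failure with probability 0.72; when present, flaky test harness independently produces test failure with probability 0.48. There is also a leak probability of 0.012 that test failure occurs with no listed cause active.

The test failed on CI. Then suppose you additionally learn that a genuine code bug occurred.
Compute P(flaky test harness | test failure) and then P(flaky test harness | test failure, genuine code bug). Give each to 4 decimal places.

Under noisy-OR, P(test failure | causes) = 1 − (1−0.012)·∏(1−qᵢ) over the active causes.
Weight on flaky test harness=true, given the evidence: 0.007580 + 0.017476 = 0.025056
Normalizer over all consistent configurations: 0.012×0.433×0.964 + 0.48624×0.433×0.036 + 0.72336×0.567×0.964 + 0.856147×0.567×0.036 = 0.425445
Posterior = 0.025056 / 0.425445 ≈ 0.0589

Now also conditioning on genuine code bug=true:
Enumerate both values of flaky test harness and weight by the priors:
  P(test failure | genuine code bug) = 0.72336*0.964 + 0.856147*0.036
        = 0.697319 + 0.030821 = 0.728140
Keeping only the flaky test harness-present terms gives 0.030821, so
  P(flaky test harness | test failure, genuine code bug) = 0.030821 / 0.728140 ≈ 0.0423
The drop from 0.0589 to 0.0423 is the explaining-away (discounting) effect.

P(flaky test harness | test failure) ≈ 0.0589; P(flaky test harness | test failure, genuine code bug) ≈ 0.0423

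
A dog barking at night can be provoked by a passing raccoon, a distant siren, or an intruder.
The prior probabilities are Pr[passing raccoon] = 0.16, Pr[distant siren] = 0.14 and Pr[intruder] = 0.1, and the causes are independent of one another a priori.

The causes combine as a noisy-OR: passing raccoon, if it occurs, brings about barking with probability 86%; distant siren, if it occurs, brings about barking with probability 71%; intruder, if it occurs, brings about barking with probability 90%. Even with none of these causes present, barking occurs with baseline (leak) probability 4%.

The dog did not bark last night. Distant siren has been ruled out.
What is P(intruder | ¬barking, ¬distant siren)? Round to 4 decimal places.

P(intruder | ¬barking, ¬distant siren) ≈ 0.0110

Under noisy-OR, P(barking | causes) = 1 − (1−0.04)·∏(1−qᵢ) over the active causes.
P(¬barking | ¬distant siren) = 0.96×0.84×0.9 + 0.096×0.84×0.1 + 0.1344×0.16×0.9 + 0.01344×0.16×0.1 = 0.725760 + 0.008064 + 0.019354 + 0.000215 = 0.753393
Restricting to configurations with intruder present: 0.008064 + 0.000215 = 0.008279.
Hence the posterior is 0.008279/0.753393 ≈ 0.0110.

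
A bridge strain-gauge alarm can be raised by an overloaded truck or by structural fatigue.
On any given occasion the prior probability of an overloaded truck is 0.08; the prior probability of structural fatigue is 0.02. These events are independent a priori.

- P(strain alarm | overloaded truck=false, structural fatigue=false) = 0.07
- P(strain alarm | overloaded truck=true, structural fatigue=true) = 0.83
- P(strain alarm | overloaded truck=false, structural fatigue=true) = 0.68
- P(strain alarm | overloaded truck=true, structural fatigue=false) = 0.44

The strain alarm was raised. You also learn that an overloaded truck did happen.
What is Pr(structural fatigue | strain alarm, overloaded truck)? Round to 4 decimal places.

P(strain alarm | overloaded truck) = 0.44·0.98 + 0.83·0.02 = 0.431200 + 0.016600 = 0.447800
The structural fatigue-present share is 0.83·0.02 = 0.016600.
P(structural fatigue | strain alarm, overloaded truck) = 0.016600 / 0.447800 ≈ 0.0371

Pr(structural fatigue | strain alarm, overloaded truck) ≈ 0.0371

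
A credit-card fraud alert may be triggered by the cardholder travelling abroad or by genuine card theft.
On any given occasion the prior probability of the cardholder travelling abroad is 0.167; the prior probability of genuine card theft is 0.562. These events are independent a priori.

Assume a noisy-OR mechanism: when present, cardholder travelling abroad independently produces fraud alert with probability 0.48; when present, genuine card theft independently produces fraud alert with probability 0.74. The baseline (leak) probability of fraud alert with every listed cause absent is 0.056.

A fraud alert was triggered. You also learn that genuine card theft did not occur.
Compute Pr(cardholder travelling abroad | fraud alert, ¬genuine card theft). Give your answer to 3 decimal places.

Under noisy-OR, P(fraud alert | causes) = 1 − (1−0.056)·∏(1−qᵢ) over the active causes.
P(fraud alert | ¬genuine card theft) = 0.056*0.833 + 0.50912*0.167 = 0.046648 + 0.085023 = 0.131671
The cardholder travelling abroad-present share is 0.50912*0.167 = 0.085023.
So P(cardholder travelling abroad | fraud alert, ¬genuine card theft) = 0.085023/0.131671 ≈ 0.646.

Pr(cardholder travelling abroad | fraud alert, ¬genuine card theft) ≈ 0.646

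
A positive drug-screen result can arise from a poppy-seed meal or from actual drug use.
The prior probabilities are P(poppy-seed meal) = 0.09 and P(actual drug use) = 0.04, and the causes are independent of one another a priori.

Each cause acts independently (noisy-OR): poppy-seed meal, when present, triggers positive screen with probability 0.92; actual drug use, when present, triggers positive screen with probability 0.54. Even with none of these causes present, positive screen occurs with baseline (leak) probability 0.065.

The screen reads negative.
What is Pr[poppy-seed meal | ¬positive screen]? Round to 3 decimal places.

Under noisy-OR, P(positive screen | causes) = 1 − (1−0.065)·∏(1−qᵢ) over the active causes.
Sum P(¬positive screen|·) weighted by the priors over the 4 (poppy-seed meal, actual drug use) configurations:
  P(¬positive screen) = 0.935·0.91·0.96 + 0.4301·0.91·0.04 + 0.0748·0.09·0.96 + 0.034408·0.09·0.04
        = 0.816816 + 0.015656 + 0.006463 + 0.000124 = 0.839059
The terms with poppy-seed meal present sum to 0.006587, so
  P(poppy-seed meal | ¬positive screen) = 0.006587 / 0.839059 ≈ 0.008

Pr[poppy-seed meal | ¬positive screen] ≈ 0.008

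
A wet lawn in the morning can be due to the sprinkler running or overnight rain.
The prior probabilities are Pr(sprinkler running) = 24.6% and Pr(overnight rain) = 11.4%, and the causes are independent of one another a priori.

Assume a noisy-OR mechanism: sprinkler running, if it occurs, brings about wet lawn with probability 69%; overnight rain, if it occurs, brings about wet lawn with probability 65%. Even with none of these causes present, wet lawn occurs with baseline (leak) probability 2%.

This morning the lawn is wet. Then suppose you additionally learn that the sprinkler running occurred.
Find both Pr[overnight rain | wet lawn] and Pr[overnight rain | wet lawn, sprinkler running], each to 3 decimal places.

Under noisy-OR, P(wet lawn | causes) = 1 − (1−0.02)·∏(1−qᵢ) over the active causes.
By total probability over the 4 (sprinkler running, overnight rain) configurations:
  P(wet lawn) = 0.02·0.754·0.886 + 0.657·0.754·0.114 + 0.6962·0.246·0.886 + 0.89367·0.246·0.114
        = 0.013361 + 0.056473 + 0.151741 + 0.025062 = 0.246637
Configurations with overnight rain contribute 0.081535, so
  P(overnight rain | wet lawn) = 0.081535 / 0.246637 ≈ 0.331

With the extra evidence:
P(wet lawn | sprinkler running) = 0.6962·0.886 + 0.89367·0.114 = 0.616833 + 0.101878 = 0.718711
Of this, 0.101878 comes from 0.89367·0.114 (the overnight rain=true cases).
So P(overnight rain | wet lawn, sprinkler running) = 0.101878/0.718711 ≈ 0.142.
The drop from 0.331 to 0.142 is the explaining-away (discounting) effect.

Pr[overnight rain | wet lawn] ≈ 0.331; Pr[overnight rain | wet lawn, sprinkler running] ≈ 0.142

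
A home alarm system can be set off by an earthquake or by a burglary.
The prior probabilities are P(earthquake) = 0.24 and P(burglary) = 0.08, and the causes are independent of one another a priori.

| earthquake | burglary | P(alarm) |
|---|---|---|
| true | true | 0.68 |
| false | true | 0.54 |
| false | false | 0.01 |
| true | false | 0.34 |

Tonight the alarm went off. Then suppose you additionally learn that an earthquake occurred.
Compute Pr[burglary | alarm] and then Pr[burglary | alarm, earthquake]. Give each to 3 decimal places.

Weight on burglary=true, given the evidence: 0.032832 + 0.013056 = 0.045888
Normalizer over all consistent configurations: 0.01×0.76×0.92 + 0.54×0.76×0.08 + 0.34×0.24×0.92 + 0.68×0.24×0.08 = 0.127952
P(burglary | alarm) = 0.045888/0.127952 ≈ 0.359

Now also conditioning on earthquake=true:
For the numerator, keep only burglary=true terms: 0.68*0.08 = 0.054400
The normalizing constant is 0.34*0.92 + 0.68*0.08 = 0.367200
Posterior = 0.054400 / 0.367200 ≈ 0.148

Pr[burglary | alarm] ≈ 0.359; Pr[burglary | alarm, earthquake] ≈ 0.148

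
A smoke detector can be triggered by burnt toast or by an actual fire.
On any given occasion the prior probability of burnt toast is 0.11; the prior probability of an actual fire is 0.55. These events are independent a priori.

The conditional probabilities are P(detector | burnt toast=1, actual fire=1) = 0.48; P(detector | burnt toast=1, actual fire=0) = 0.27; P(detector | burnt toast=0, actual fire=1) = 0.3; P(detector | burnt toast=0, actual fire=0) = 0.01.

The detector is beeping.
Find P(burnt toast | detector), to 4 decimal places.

Numerator (weight on configurations with burnt toast): 0.013365 + 0.029040 = 0.042405
Normalizer over all consistent configurations: 0.01*0.89*0.45 + 0.3*0.89*0.55 + 0.27*0.11*0.45 + 0.48*0.11*0.55 = 0.193260
P(burnt toast | detector) = 0.042405/0.193260 ≈ 0.2194

P(burnt toast | detector) ≈ 0.2194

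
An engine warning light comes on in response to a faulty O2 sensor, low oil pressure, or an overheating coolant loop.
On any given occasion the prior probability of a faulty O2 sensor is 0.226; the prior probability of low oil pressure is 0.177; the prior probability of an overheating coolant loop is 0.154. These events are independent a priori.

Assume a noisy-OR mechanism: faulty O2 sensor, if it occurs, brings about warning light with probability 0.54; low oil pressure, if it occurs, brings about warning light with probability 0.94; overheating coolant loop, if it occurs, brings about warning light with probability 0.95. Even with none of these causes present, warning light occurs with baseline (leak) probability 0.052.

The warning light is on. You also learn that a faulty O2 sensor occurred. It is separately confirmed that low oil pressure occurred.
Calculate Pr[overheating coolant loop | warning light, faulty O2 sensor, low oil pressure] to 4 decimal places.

Pr[overheating coolant loop | warning light, faulty O2 sensor, low oil pressure] ≈ 0.1573

Under noisy-OR, P(warning light | causes) = 1 − (1−0.052)·∏(1−qᵢ) over the active causes.
Numerator (weight on configurations with overheating coolant loop): 0.998692·0.154 = 0.153799
The normalizing constant is 0.973835·0.846 + 0.998692·0.154 = 0.977663
P(overheating coolant loop | warning light, faulty O2 sensor, low oil pressure) = 0.153799/0.977663 ≈ 0.1573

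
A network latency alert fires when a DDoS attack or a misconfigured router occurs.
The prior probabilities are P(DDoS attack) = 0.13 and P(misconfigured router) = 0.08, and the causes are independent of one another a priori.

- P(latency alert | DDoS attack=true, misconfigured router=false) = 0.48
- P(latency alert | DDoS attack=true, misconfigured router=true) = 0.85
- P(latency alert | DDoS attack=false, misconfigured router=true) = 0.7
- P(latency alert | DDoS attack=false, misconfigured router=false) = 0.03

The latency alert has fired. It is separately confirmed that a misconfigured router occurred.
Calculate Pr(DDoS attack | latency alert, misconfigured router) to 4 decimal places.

Pr(DDoS attack | latency alert, misconfigured router) ≈ 0.1536

P(latency alert | misconfigured router) = 0.7×0.87 + 0.85×0.13 = 0.609000 + 0.110500 = 0.719500
The DDoS attack-present share is 0.85×0.13 = 0.110500.
P(DDoS attack | latency alert, misconfigured router) = 0.110500 / 0.719500 ≈ 0.1536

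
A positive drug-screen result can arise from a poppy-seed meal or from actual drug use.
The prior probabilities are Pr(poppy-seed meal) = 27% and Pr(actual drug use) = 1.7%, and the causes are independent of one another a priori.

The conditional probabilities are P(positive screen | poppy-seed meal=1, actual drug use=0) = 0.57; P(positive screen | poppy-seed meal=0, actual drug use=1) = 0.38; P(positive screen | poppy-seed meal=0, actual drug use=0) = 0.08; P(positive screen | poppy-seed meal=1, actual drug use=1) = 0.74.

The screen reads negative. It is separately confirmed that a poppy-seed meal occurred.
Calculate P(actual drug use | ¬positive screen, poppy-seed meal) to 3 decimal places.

P(¬positive screen | poppy-seed meal) = 0.43*0.983 + 0.26*0.017 = 0.422690 + 0.004420 = 0.427110
Of this, 0.004420 comes from 0.26*0.017 (the actual drug use=true cases).
Hence the posterior is 0.004420/0.427110 ≈ 0.010.

P(actual drug use | ¬positive screen, poppy-seed meal) ≈ 0.010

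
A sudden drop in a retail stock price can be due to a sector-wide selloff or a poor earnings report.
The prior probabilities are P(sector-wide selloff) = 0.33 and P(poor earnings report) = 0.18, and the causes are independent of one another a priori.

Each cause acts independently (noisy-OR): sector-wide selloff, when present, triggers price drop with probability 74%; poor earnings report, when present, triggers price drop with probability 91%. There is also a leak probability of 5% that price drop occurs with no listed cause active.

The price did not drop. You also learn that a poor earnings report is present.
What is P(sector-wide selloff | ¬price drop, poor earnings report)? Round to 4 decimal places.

P(sector-wide selloff | ¬price drop, poor earnings report) ≈ 0.1135

Under noisy-OR, P(price drop | causes) = 1 − (1−0.05)·∏(1−qᵢ) over the active causes.
By total probability over both values of sector-wide selloff:
  P(¬price drop | poor earnings report) = 0.0855·0.67 + 0.02223·0.33
        = 0.057285 + 0.007336 = 0.064621
The terms with sector-wide selloff present sum to 0.007336, so
  P(sector-wide selloff | ¬price drop, poor earnings report) = 0.007336 / 0.064621 ≈ 0.1135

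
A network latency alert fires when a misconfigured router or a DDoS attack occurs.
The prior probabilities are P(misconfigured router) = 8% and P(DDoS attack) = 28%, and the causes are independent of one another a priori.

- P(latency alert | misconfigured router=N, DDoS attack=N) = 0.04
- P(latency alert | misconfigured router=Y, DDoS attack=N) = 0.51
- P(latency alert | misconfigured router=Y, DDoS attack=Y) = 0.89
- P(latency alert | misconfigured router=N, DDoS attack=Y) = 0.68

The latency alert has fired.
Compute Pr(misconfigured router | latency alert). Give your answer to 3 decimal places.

For the numerator, keep only misconfigured router=true terms: 0.029376 + 0.019936 = 0.049312
Normalizer over all consistent configurations: 0.04×0.92×0.72 + 0.68×0.92×0.28 + 0.51×0.08×0.72 + 0.89×0.08×0.28 = 0.250976
P(misconfigured router | latency alert) = 0.049312/0.250976 ≈ 0.196

Pr(misconfigured router | latency alert) ≈ 0.196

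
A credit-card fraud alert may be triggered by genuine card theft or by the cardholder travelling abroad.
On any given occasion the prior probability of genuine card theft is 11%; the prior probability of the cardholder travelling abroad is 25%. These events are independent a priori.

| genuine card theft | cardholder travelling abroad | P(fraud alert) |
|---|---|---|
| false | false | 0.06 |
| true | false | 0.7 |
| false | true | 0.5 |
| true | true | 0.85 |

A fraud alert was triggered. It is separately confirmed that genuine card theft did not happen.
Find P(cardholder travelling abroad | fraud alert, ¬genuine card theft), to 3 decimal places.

Numerator (weight on configurations with cardholder travelling abroad): 0.5×0.25 = 0.125000
Denominator P(fraud alert | ¬genuine card theft): 0.06×0.75 + 0.5×0.25 = 0.170000
Posterior = 0.125000 / 0.170000 ≈ 0.735

P(cardholder travelling abroad | fraud alert, ¬genuine card theft) ≈ 0.735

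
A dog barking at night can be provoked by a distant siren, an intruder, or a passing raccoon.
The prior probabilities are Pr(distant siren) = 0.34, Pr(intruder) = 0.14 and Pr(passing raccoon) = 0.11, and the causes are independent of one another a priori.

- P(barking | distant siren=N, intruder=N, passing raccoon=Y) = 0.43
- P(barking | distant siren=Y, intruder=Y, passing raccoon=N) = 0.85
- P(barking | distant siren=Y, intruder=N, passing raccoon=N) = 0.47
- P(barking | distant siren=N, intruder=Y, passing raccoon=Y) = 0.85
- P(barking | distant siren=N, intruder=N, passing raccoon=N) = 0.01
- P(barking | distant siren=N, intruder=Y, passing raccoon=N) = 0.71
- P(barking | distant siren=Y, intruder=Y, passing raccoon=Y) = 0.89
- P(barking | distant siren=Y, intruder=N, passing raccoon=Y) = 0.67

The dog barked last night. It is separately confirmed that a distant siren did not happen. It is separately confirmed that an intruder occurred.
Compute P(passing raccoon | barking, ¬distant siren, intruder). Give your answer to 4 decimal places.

Enumerate both values of passing raccoon and weight by the priors:
  P(barking | ¬distant siren, intruder) = 0.71×0.89 + 0.85×0.11
        = 0.631900 + 0.093500 = 0.725400
The terms with passing raccoon present sum to 0.093500, so
  P(passing raccoon | barking, ¬distant siren, intruder) = 0.093500 / 0.725400 ≈ 0.1289

P(passing raccoon | barking, ¬distant siren, intruder) ≈ 0.1289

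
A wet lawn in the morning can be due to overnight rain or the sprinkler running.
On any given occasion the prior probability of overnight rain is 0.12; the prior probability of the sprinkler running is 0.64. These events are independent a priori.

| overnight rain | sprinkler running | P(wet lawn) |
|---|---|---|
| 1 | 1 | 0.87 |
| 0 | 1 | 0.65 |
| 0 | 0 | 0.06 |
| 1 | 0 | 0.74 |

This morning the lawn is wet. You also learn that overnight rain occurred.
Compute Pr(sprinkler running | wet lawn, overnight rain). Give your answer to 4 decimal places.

Pr(sprinkler running | wet lawn, overnight rain) ≈ 0.6764

P(wet lawn | overnight rain) = 0.74·0.36 + 0.87·0.64 = 0.266400 + 0.556800 = 0.823200
Restricting to configurations with sprinkler running present: 0.87·0.64 = 0.556800.
So P(sprinkler running | wet lawn, overnight rain) = 0.556800/0.823200 ≈ 0.6764.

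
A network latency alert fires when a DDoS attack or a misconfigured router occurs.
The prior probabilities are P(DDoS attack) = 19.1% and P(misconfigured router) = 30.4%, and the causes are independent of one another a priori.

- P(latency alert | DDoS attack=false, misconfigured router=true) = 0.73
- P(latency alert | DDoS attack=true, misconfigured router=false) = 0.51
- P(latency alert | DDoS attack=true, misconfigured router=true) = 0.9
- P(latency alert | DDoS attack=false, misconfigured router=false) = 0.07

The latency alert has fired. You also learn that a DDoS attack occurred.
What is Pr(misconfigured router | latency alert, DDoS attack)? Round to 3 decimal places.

Numerator (weight on configurations with misconfigured router): 0.9*0.304 = 0.273600
Denominator P(latency alert | DDoS attack): 0.51*0.696 + 0.9*0.304 = 0.628560
Posterior = 0.273600 / 0.628560 ≈ 0.435

Pr(misconfigured router | latency alert, DDoS attack) ≈ 0.435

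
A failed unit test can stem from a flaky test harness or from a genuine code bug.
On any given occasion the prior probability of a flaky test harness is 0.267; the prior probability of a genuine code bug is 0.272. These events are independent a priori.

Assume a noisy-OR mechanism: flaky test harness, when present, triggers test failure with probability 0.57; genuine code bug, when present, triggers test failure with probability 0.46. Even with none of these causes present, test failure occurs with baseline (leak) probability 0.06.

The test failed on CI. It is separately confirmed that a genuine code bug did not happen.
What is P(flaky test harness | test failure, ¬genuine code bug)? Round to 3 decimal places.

P(flaky test harness | test failure, ¬genuine code bug) ≈ 0.783

Under noisy-OR, P(test failure | causes) = 1 − (1−0.06)·∏(1−qᵢ) over the active causes.
Numerator (weight on configurations with flaky test harness): 0.5958·0.267 = 0.159079
Normalizer over all consistent configurations: 0.06·0.733 + 0.5958·0.267 = 0.203059
P(flaky test harness | test failure, ¬genuine code bug) = 0.159079/0.203059 ≈ 0.783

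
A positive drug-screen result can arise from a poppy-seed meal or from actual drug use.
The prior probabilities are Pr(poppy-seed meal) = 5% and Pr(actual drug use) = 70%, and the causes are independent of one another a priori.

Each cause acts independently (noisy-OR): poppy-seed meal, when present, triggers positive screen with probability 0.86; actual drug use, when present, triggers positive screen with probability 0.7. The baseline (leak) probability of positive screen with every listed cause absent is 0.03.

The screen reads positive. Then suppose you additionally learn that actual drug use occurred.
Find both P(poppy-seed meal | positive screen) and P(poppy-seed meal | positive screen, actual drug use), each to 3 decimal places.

Under noisy-OR, P(positive screen | causes) = 1 − (1−0.03)·∏(1−qᵢ) over the active causes.
For the numerator, keep only poppy-seed meal=true terms: 0.012963 + 0.033574 = 0.046537
The normalizing constant is 0.03·0.95·0.3 + 0.709·0.95·0.7 + 0.8642·0.05·0.3 + 0.95926·0.05·0.7 = 0.526572
Posterior = 0.046537 / 0.526572 ≈ 0.088

Now condition on the additional information:
Sum P(positive screen|·) weighted by the priors over both values of poppy-seed meal:
  P(positive screen | actual drug use) = 0.709*0.95 + 0.95926*0.05
        = 0.673550 + 0.047963 = 0.721513
Keeping only the poppy-seed meal-present terms gives 0.047963, so
  P(poppy-seed meal | positive screen, actual drug use) = 0.047963 / 0.721513 ≈ 0.066
— actual drug use explains away the evidence for poppy-seed meal.

P(poppy-seed meal | positive screen) ≈ 0.088; P(poppy-seed meal | positive screen, actual drug use) ≈ 0.066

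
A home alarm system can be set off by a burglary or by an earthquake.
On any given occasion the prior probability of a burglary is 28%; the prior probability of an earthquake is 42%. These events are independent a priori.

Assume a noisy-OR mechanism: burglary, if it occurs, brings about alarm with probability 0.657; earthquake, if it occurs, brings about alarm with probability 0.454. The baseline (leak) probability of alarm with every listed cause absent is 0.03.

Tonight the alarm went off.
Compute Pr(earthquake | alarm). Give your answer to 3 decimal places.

Under noisy-OR, P(alarm | causes) = 1 − (1−0.03)·∏(1−qᵢ) over the active causes.
Weight on earthquake=true, given the evidence: 0.142243 + 0.096237 = 0.238480
The normalizing constant is 0.03×0.72×0.58 + 0.47038×0.72×0.42 + 0.66729×0.28×0.58 + 0.81834×0.28×0.42 = 0.359376
P(earthquake | alarm) = 0.238480/0.359376 ≈ 0.664

Pr(earthquake | alarm) ≈ 0.664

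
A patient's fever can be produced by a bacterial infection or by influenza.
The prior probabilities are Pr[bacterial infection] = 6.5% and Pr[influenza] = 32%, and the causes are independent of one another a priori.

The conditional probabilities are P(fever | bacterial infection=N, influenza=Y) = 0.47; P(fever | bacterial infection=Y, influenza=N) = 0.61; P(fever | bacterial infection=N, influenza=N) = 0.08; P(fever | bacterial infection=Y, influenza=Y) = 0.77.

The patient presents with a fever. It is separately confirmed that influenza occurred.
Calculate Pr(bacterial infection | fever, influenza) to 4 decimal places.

P(fever | influenza) = 0.47*0.935 + 0.77*0.065 = 0.439450 + 0.050050 = 0.489500
Restricting to configurations with bacterial infection present: 0.77*0.065 = 0.050050.
So P(bacterial infection | fever, influenza) = 0.050050/0.489500 ≈ 0.1022.

Pr(bacterial infection | fever, influenza) ≈ 0.1022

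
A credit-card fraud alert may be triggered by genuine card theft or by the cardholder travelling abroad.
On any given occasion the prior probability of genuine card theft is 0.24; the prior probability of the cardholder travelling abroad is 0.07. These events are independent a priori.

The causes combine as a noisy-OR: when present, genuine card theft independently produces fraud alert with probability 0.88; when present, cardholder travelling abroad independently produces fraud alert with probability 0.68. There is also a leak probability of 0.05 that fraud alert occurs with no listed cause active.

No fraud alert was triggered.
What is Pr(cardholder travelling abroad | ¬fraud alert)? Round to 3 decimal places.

Pr(cardholder travelling abroad | ¬fraud alert) ≈ 0.024

Under noisy-OR, P(fraud alert | causes) = 1 − (1−0.05)·∏(1−qᵢ) over the active causes.
Enumerate the 4 (genuine card theft, cardholder travelling abroad) configurations and weight by the priors:
  P(¬fraud alert) = 0.95·0.76·0.93 + 0.304·0.76·0.07 + 0.114·0.24·0.93 + 0.03648·0.24·0.07
        = 0.671460 + 0.016173 + 0.025445 + 0.000613 = 0.713691
The terms with cardholder travelling abroad present sum to 0.016786, so
  P(cardholder travelling abroad | ¬fraud alert) = 0.016786 / 0.713691 ≈ 0.024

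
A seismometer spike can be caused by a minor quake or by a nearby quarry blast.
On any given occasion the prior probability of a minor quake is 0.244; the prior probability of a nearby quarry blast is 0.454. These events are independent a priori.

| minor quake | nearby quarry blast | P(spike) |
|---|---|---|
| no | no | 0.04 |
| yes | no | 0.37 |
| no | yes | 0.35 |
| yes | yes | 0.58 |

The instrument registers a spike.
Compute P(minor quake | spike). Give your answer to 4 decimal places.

P(minor quake | spike) ≈ 0.4538

Enumerate the 4 (minor quake, nearby quarry blast) configurations and weight by the priors:
  P(spike) = 0.04*0.756*0.546 + 0.35*0.756*0.454 + 0.37*0.244*0.546 + 0.58*0.244*0.454
        = 0.016511 + 0.120128 + 0.049293 + 0.064250 = 0.250182
The terms with minor quake present sum to 0.113543, so
  P(minor quake | spike) = 0.113543 / 0.250182 ≈ 0.4538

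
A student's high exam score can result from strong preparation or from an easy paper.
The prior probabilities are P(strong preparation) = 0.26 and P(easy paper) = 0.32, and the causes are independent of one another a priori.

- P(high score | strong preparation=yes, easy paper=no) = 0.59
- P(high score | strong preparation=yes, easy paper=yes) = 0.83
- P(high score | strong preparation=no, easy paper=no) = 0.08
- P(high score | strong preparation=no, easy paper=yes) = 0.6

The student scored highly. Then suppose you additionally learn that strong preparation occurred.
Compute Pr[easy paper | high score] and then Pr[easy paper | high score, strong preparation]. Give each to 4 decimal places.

P(high score) = 0.08·0.74·0.68 + 0.6·0.74·0.32 + 0.59·0.26·0.68 + 0.83·0.26·0.32 = 0.040256 + 0.142080 + 0.104312 + 0.069056 = 0.355704
Of this, 0.211136 comes from 0.142080 + 0.069056 (the easy paper=true cases).
Hence the posterior is 0.211136/0.355704 ≈ 0.5936.

Now condition on the additional information:
P(high score | strong preparation) = 0.59·0.68 + 0.83·0.32 = 0.401200 + 0.265600 = 0.666800
Of this, 0.265600 comes from 0.83·0.32 (the easy paper=true cases).
P(easy paper | high score, strong preparation) = 0.265600 / 0.666800 ≈ 0.3983
The drop from 0.5936 to 0.3983 is the explaining-away (discounting) effect.

Pr[easy paper | high score] ≈ 0.5936; Pr[easy paper | high score, strong preparation] ≈ 0.3983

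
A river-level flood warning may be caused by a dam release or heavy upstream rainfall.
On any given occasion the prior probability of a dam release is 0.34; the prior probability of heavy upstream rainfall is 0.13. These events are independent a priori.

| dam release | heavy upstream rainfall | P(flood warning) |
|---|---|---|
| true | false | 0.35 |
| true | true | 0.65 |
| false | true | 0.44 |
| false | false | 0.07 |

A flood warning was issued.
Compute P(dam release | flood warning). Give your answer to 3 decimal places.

P(dam release | flood warning) ≈ 0.629

By total probability over the 4 (dam release, heavy upstream rainfall) configurations:
  P(flood warning) = 0.07·0.66·0.87 + 0.44·0.66·0.13 + 0.35·0.34·0.87 + 0.65·0.34·0.13
        = 0.040194 + 0.037752 + 0.103530 + 0.028730 = 0.210206
The terms with dam release present sum to 0.132260, so
  P(dam release | flood warning) = 0.132260 / 0.210206 ≈ 0.629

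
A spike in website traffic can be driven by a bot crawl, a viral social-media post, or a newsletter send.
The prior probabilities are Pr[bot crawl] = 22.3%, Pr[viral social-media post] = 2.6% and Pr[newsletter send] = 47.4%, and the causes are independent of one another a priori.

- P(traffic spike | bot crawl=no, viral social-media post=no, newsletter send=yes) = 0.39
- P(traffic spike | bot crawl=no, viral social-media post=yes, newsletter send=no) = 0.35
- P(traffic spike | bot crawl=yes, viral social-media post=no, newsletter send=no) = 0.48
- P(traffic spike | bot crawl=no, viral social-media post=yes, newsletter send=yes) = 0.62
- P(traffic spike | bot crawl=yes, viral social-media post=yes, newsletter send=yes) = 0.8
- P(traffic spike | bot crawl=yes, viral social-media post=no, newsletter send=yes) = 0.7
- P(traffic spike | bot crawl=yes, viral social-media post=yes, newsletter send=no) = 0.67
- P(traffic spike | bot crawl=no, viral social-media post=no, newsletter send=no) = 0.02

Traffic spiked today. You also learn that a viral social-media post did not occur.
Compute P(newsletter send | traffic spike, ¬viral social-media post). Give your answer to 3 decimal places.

P(traffic spike | ¬viral social-media post) = 0.02*0.777*0.526 + 0.39*0.777*0.474 + 0.48*0.223*0.526 + 0.7*0.223*0.474 = 0.008174 + 0.143636 + 0.056303 + 0.073991 = 0.282104
The newsletter send-present share is 0.143636 + 0.073991 = 0.217627.
So P(newsletter send | traffic spike, ¬viral social-media post) = 0.217627/0.282104 ≈ 0.771.

P(newsletter send | traffic spike, ¬viral social-media post) ≈ 0.771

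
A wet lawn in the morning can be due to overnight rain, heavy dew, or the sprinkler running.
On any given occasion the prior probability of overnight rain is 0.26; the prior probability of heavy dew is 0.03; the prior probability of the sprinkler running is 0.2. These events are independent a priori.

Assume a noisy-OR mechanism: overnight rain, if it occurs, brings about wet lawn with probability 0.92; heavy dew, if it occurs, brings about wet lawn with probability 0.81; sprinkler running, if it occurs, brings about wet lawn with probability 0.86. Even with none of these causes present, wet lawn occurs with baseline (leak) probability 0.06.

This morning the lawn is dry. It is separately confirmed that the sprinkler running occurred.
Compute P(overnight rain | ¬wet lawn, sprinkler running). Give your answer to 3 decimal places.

Under noisy-OR, P(wet lawn | causes) = 1 − (1−0.06)·∏(1−qᵢ) over the active causes.
P(¬wet lawn | sprinkler running) = 0.1316·0.74·0.97 + 0.025004·0.74·0.03 + 0.010528·0.26·0.97 + 0.002·0.26·0.03 = 0.094462 + 0.000555 + 0.002655 + 0.000016 = 0.097688
Restricting to configurations with overnight rain present: 0.002655 + 0.000016 = 0.002671.
P(overnight rain | ¬wet lawn, sprinkler running) = 0.002671 / 0.097688 ≈ 0.027

P(overnight rain | ¬wet lawn, sprinkler running) ≈ 0.027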